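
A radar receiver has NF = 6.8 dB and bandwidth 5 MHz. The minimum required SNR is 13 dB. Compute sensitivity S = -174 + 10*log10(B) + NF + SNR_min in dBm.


10*log10(5000000.0) = 66.99
S = -174 + 66.99 + 6.8 + 13 = -87.2 dBm

-87.2 dBm


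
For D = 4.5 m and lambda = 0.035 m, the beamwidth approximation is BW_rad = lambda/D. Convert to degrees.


BW_rad = 0.035 / 4.5 = 0.007778
BW_deg = 0.45 degrees

0.45 degrees


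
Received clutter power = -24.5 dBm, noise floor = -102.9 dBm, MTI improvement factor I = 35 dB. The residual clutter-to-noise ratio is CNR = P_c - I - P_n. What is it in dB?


CNR = -24.5 - 35 - (-102.9) = 43.4 dB

43.4 dB


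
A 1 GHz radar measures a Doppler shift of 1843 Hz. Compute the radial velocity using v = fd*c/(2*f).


v = 1843 * 3e8 / (2 * 1000000000.0) = 276.5 m/s

276.5 m/s


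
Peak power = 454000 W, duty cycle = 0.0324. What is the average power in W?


P_avg = 454000 * 0.0324 = 14709.6 W

14709.6 W


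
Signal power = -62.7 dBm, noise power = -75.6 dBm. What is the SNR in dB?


SNR = -62.7 - (-75.6) = 12.9 dB

12.9 dB


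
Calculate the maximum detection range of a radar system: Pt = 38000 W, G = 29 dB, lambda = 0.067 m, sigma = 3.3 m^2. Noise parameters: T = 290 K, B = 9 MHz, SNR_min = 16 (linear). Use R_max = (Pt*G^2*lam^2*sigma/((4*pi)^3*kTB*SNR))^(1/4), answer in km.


G_lin = 10^(29/10) = 794.328235
R^4 = 38000 * 794.328235^2 * 0.067^2 * 3.3 / ((4*pi)^3 * 1.38e-23 * 290 * 9000000.0 * 16)
R^4 = 3.10583e17 m^4
R_max = (3.10583e17)^(1/4) = 23607.2 m = 23.6 km

23.6 km


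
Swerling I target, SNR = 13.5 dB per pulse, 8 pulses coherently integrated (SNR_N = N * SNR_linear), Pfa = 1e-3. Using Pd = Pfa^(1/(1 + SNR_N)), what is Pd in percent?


SNR_lin = 10^(13.5/10) = 22.38721
SNR_N = 8 * 22.38721 = 179.09768
1/(1 + SNR_N) = 1/180.09768 = 0.0055525
Pd = (1e-3)^0.0055525 = 0.96237
Pd = 96.2%

96.2%


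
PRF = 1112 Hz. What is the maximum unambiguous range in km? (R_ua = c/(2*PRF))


R_ua = 3e8 / (2 * 1112) = 134892.1 m = 134.9 km

134.9 km


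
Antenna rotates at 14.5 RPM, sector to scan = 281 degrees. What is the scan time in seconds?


t = 281 / (14.5 * 360) * 60 = 3.23 s

3.23 s


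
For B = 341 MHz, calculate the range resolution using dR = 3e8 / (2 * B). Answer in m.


dR = 3e8 / (2 * 341000000.0) = 0.44 m

0.44 m


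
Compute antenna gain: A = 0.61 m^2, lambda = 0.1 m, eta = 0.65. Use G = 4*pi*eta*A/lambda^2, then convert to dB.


G_linear = 4*pi*0.65*0.61/0.1^2 = 498.26
G_dB = 10*log10(498.26) = 27.0 dB

27.0 dB


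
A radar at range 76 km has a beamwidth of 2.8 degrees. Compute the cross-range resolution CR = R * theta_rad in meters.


BW_rad = 0.048869219
CR = 76000 * 0.048869219 = 3714.1 m

3714.1 m


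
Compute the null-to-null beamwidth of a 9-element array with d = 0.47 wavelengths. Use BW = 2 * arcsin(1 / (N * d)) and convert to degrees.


1/(N*d) = 1/(9*0.47) = 0.236407
BW = 2*arcsin(0.236407) = 27.3 degrees

27.3 degrees


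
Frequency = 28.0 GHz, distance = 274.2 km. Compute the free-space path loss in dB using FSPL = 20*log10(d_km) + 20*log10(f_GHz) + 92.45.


20*log10(274.2) = 48.76
20*log10(28.0) = 28.94
FSPL = 170.2 dB

170.2 dB


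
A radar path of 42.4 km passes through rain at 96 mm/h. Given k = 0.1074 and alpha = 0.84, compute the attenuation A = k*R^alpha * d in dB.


gamma = 0.1074 * 96^0.84 = 4.967205 dB/km
A = 4.967205 * 42.4 = 210.61 dB

210.61 dB


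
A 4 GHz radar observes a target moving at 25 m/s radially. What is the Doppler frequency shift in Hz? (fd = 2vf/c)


fd = 2 * 25 * 4000000000.0 / 3e8 = 666.7 Hz

666.7 Hz


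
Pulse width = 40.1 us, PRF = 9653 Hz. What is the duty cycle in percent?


DC = 40.1e-6 * 9653 * 100 = 38.71%

38.71%


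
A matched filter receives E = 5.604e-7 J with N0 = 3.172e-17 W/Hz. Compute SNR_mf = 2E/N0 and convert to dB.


SNR_lin = 2 * 5.604e-7 / 3.172e-17 = 3.533e10
SNR_dB = 10*log10(3.533e10) = 105.5 dB

105.5 dB


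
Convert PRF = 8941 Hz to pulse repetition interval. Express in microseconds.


PRI = 1/8941 = 0.0001118443 s = 111.8 us

111.8 us


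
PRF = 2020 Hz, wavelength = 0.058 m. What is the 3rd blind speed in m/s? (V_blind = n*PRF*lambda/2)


V_blind = 3 * 2020 * 0.058 / 2 = 175.7 m/s

175.7 m/s


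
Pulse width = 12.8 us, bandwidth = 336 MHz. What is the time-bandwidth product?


TBP = 12.8 * 336 = 4300.8

4300.8


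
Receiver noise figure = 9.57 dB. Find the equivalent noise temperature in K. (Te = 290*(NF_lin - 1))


NF_lin = 10^(9.57/10) = 9.057326
Te = 290 * (9.057326 - 1) = 2336.6 K

2336.6 K


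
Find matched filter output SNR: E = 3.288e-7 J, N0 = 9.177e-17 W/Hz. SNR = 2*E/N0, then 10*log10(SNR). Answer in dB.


SNR_lin = 2 * 3.288e-7 / 9.177e-17 = 7.166e9
SNR_dB = 10*log10(7.166e9) = 98.6 dB

98.6 dB


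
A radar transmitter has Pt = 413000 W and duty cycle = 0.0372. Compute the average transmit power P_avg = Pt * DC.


P_avg = 413000 * 0.0372 = 15363.6 W

15363.6 W


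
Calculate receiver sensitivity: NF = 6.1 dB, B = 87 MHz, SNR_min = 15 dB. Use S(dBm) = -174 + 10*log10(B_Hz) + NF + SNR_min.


10*log10(87000000.0) = 79.4
S = -174 + 79.4 + 6.1 + 15 = -73.5 dBm

-73.5 dBm


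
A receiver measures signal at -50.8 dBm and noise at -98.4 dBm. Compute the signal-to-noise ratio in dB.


SNR = -50.8 - (-98.4) = 47.6 dB

47.6 dB


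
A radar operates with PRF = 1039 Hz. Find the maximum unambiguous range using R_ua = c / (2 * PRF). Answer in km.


R_ua = 3e8 / (2 * 1039) = 144369.6 m = 144.4 km

144.4 km


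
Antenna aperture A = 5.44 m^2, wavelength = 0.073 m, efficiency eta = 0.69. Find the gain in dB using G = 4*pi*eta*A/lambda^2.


G_linear = 4*pi*0.69*5.44/0.073^2 = 8851.4
G_dB = 10*log10(8851.4) = 39.5 dB

39.5 dB


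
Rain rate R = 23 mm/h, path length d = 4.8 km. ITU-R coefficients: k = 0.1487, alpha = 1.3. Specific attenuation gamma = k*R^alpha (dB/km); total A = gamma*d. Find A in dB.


gamma = 0.1487 * 23^1.3 = 8.76107 dB/km
A = 8.76107 * 4.8 = 42.05 dB

42.05 dB


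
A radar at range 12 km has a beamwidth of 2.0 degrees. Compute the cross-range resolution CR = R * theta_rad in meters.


BW_rad = 0.034906585
CR = 12000 * 0.034906585 = 418.9 m

418.9 m


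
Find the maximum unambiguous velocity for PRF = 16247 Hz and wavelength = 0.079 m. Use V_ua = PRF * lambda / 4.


V_ua = 16247 * 0.079 / 4 = 320.9 m/s

320.9 m/s


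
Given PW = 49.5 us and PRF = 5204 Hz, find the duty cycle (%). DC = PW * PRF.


DC = 49.5e-6 * 5204 * 100 = 25.76%

25.76%


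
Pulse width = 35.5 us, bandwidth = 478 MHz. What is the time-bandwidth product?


TBP = 35.5 * 478 = 16969.0

16969.0


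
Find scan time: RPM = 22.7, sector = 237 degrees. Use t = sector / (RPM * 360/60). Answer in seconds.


t = 237 / (22.7 * 360) * 60 = 1.74 s

1.74 s


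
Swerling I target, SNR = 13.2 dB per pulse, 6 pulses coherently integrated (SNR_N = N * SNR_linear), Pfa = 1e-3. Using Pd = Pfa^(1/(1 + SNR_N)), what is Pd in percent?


SNR_lin = 10^(13.2/10) = 20.89296
SNR_N = 6 * 20.89296 = 125.35776
1/(1 + SNR_N) = 1/126.35776 = 0.007914
Pd = (1e-3)^0.007914 = 0.9468
Pd = 94.7%

94.7%


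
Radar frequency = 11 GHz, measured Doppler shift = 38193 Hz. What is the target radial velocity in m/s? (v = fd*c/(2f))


v = 38193 * 3e8 / (2 * 11000000000.0) = 520.8 m/s

520.8 m/s


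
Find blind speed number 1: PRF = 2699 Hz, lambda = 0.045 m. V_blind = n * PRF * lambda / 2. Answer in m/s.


V_blind = 1 * 2699 * 0.045 / 2 = 60.7 m/s

60.7 m/s


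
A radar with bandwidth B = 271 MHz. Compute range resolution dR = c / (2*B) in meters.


dR = 3e8 / (2 * 271000000.0) = 0.55 m

0.55 m


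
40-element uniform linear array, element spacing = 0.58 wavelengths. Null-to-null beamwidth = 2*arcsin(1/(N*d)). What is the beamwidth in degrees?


1/(N*d) = 1/(40*0.58) = 0.043103
BW = 2*arcsin(0.043103) = 4.9 degrees

4.9 degrees


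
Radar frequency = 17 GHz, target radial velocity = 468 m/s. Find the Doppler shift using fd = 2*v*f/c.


fd = 2 * 468 * 17000000000.0 / 3e8 = 53040.0 Hz

53040.0 Hz


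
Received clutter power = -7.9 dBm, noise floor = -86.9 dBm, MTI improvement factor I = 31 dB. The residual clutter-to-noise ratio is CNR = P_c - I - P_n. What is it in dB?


CNR = -7.9 - 31 - (-86.9) = 48.0 dB

48.0 dB


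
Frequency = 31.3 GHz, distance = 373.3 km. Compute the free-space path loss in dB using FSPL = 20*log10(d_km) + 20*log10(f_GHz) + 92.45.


20*log10(373.3) = 51.44
20*log10(31.3) = 29.91
FSPL = 173.8 dB

173.8 dB


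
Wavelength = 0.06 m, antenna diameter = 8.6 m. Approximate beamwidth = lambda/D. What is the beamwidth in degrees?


BW_rad = 0.06 / 8.6 = 0.006977
BW_deg = 0.4 degrees

0.4 degrees


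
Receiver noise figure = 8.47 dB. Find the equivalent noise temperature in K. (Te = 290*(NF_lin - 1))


NF_lin = 10^(8.47/10) = 7.030723
Te = 290 * (7.030723 - 1) = 1748.9 K

1748.9 K


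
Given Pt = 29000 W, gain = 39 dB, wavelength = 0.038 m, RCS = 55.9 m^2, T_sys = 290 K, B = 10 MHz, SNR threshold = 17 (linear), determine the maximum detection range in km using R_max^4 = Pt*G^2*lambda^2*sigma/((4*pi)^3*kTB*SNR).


G_lin = 10^(39/10) = 7943.282347
R^4 = 29000 * 7943.282347^2 * 0.038^2 * 55.9 / ((4*pi)^3 * 1.38e-23 * 290 * 10000000.0 * 17)
R^4 = 1.09401e20 m^4
R_max = (1.09401e20)^(1/4) = 102271.7 m = 102.3 km

102.3 km


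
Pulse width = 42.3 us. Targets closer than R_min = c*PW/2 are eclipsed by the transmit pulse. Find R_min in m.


R_min = 3e8 * 42.3e-6 / 2 = 6345.0 m

6345.0 m


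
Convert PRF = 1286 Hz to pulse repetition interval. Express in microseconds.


PRI = 1/1286 = 0.000777605 s = 777.6 us

777.6 us


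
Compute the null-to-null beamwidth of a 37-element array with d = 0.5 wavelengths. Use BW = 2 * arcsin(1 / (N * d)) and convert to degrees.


1/(N*d) = 1/(37*0.5) = 0.054054
BW = 2*arcsin(0.054054) = 6.2 degrees

6.2 degrees


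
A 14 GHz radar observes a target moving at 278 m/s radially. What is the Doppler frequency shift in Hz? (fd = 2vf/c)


fd = 2 * 278 * 14000000000.0 / 3e8 = 25946.7 Hz

25946.7 Hz


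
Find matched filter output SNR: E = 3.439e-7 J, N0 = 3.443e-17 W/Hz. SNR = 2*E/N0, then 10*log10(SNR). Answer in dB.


SNR_lin = 2 * 3.439e-7 / 3.443e-17 = 1.998e10
SNR_dB = 10*log10(1.998e10) = 103.0 dB

103.0 dB


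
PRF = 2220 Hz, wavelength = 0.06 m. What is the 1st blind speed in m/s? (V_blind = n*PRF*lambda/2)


V_blind = 1 * 2220 * 0.06 / 2 = 66.6 m/s

66.6 m/s


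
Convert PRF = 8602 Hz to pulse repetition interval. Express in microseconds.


PRI = 1/8602 = 0.000116252 s = 116.3 us

116.3 us


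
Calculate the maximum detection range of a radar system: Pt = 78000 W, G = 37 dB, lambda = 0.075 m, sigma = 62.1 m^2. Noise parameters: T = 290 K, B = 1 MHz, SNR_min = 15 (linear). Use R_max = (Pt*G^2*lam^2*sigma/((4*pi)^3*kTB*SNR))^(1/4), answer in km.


G_lin = 10^(37/10) = 5011.872336
R^4 = 78000 * 5011.872336^2 * 0.075^2 * 62.1 / ((4*pi)^3 * 1.38e-23 * 290 * 1000000.0 * 15)
R^4 = 5.74527e21 m^4
R_max = (5.74527e21)^(1/4) = 275313.6 m = 275.3 km

275.3 km


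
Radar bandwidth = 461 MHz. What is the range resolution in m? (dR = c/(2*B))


dR = 3e8 / (2 * 461000000.0) = 0.33 m

0.33 m


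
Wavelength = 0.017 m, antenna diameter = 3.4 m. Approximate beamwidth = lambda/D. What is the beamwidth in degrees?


BW_rad = 0.017 / 3.4 = 0.005
BW_deg = 0.29 degrees

0.29 degrees


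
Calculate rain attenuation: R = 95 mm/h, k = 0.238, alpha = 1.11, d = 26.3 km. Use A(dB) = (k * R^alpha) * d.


gamma = 0.238 * 95^1.11 = 37.31214 dB/km
A = 37.31214 * 26.3 = 981.31 dB

981.31 dB


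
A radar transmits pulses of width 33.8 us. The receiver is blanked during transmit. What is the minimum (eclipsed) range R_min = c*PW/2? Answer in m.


R_min = 3e8 * 33.8e-6 / 2 = 5070.0 m

5070.0 m


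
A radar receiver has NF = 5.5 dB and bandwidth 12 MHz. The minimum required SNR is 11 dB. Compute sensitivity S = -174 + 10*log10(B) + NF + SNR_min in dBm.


10*log10(12000000.0) = 70.79
S = -174 + 70.79 + 5.5 + 11 = -86.7 dBm

-86.7 dBm


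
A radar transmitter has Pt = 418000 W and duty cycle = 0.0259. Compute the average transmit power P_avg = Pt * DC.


P_avg = 418000 * 0.0259 = 10826.2 W

10826.2 W


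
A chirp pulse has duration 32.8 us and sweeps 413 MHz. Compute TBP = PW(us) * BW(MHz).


TBP = 32.8 * 413 = 13546.4

13546.4


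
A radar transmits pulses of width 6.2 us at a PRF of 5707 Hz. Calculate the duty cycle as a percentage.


DC = 6.2e-6 * 5707 * 100 = 3.54%

3.54%


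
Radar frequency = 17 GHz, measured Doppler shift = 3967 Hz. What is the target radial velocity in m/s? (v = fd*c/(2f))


v = 3967 * 3e8 / (2 * 17000000000.0) = 35.0 m/s

35.0 m/s


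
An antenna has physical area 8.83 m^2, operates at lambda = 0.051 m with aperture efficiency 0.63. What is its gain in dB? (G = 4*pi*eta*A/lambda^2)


G_linear = 4*pi*0.63*8.83/0.051^2 = 26876.38
G_dB = 10*log10(26876.38) = 44.3 dB

44.3 dB


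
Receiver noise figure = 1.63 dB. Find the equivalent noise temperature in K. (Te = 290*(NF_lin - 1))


NF_lin = 10^(1.63/10) = 1.455459
Te = 290 * (1.455459 - 1) = 132.1 K

132.1 K


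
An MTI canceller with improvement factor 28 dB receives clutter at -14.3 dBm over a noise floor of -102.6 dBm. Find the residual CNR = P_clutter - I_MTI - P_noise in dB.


CNR = -14.3 - 28 - (-102.6) = 60.3 dB

60.3 dB


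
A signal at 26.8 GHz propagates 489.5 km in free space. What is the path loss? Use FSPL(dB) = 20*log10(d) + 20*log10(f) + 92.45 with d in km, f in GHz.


20*log10(489.5) = 53.8
20*log10(26.8) = 28.56
FSPL = 174.8 dB

174.8 dB


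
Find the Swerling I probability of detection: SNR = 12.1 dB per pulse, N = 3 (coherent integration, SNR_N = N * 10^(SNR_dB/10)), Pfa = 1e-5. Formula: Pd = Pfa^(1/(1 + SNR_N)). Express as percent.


SNR_lin = 10^(12.1/10) = 16.2181
SNR_N = 3 * 16.2181 = 48.6543
1/(1 + SNR_N) = 1/49.6543 = 0.0201392
Pd = (1e-5)^0.0201392 = 0.79306
Pd = 79.3%

79.3%


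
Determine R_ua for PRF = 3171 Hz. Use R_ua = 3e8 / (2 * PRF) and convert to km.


R_ua = 3e8 / (2 * 3171) = 47303.7 m = 47.3 km

47.3 km


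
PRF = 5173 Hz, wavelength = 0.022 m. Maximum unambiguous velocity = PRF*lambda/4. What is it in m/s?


V_ua = 5173 * 0.022 / 4 = 28.5 m/s

28.5 m/s


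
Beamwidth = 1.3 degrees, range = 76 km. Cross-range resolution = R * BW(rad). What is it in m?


BW_rad = 0.02268928
CR = 76000 * 0.02268928 = 1724.4 m

1724.4 m


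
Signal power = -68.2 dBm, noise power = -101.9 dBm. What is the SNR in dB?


SNR = -68.2 - (-101.9) = 33.7 dB

33.7 dB


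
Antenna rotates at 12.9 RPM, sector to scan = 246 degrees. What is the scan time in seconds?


t = 246 / (12.9 * 360) * 60 = 3.18 s

3.18 s


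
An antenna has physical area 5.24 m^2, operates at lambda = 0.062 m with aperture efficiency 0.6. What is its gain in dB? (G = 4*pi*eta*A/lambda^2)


G_linear = 4*pi*0.6*5.24/0.062^2 = 10278.01
G_dB = 10*log10(10278.01) = 40.1 dB

40.1 dB


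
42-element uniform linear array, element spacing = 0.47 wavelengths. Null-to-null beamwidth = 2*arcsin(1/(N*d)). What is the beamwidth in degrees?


1/(N*d) = 1/(42*0.47) = 0.050659
BW = 2*arcsin(0.050659) = 5.8 degrees

5.8 degrees


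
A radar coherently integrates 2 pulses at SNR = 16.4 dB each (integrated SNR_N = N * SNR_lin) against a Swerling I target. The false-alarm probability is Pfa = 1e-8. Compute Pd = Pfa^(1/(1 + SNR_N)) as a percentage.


SNR_lin = 10^(16.4/10) = 43.65158
SNR_N = 2 * 43.65158 = 87.30316
1/(1 + SNR_N) = 1/88.30316 = 0.0113246
Pd = (1e-8)^0.0113246 = 0.81171
Pd = 81.2%

81.2%


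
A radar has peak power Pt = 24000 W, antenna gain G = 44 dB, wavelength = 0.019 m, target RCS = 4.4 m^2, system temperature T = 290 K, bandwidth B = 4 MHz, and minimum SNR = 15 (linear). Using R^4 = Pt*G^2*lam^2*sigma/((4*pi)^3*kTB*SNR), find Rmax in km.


G_lin = 10^(44/10) = 25118.864315
R^4 = 24000 * 25118.864315^2 * 0.019^2 * 4.4 / ((4*pi)^3 * 1.38e-23 * 290 * 4000000.0 * 15)
R^4 = 5.04793e19 m^4
R_max = (5.04793e19)^(1/4) = 84290.4 m = 84.3 km

84.3 km


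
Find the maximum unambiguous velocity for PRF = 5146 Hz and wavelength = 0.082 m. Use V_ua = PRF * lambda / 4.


V_ua = 5146 * 0.082 / 4 = 105.5 m/s

105.5 m/s


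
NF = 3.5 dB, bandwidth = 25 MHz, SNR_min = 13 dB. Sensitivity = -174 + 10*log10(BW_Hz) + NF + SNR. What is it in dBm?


10*log10(25000000.0) = 73.98
S = -174 + 73.98 + 3.5 + 13 = -83.5 dBm

-83.5 dBm


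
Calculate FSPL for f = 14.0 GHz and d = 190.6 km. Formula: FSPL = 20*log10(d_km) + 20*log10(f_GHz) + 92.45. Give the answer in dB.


20*log10(190.6) = 45.6
20*log10(14.0) = 22.92
FSPL = 161.0 dB

161.0 dB


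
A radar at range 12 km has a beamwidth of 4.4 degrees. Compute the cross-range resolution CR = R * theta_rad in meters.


BW_rad = 0.076794487
CR = 12000 * 0.076794487 = 921.5 m

921.5 m


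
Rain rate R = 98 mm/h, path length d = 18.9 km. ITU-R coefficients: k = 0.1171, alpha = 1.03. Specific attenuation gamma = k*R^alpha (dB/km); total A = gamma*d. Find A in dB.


gamma = 0.1171 * 98^1.03 = 13.167998 dB/km
A = 13.167998 * 18.9 = 248.88 dB

248.88 dB


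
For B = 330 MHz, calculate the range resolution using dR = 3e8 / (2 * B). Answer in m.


dR = 3e8 / (2 * 330000000.0) = 0.45 m

0.45 m


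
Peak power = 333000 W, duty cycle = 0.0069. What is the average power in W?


P_avg = 333000 * 0.0069 = 2297.7 W

2297.7 W


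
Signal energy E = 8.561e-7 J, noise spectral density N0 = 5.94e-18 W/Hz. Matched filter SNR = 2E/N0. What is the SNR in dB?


SNR_lin = 2 * 8.561e-7 / 5.94e-18 = 2.882e11
SNR_dB = 10*log10(2.882e11) = 114.6 dB

114.6 dB


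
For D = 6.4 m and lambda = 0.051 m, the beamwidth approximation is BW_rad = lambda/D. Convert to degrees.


BW_rad = 0.051 / 6.4 = 0.007969
BW_deg = 0.46 degrees

0.46 degrees


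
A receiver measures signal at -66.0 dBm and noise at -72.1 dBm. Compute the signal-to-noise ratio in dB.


SNR = -66.0 - (-72.1) = 6.1 dB

6.1 dB


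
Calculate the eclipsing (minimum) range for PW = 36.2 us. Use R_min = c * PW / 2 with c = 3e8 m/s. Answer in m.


R_min = 3e8 * 36.2e-6 / 2 = 5430.0 m

5430.0 m


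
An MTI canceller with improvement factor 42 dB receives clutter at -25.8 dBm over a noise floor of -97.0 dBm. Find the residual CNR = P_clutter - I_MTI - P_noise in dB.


CNR = -25.8 - 42 - (-97.0) = 29.2 dB

29.2 dB


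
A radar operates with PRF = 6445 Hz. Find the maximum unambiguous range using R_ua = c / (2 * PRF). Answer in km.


R_ua = 3e8 / (2 * 6445) = 23273.9 m = 23.3 km

23.3 km


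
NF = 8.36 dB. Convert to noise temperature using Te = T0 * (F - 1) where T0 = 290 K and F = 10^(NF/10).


NF_lin = 10^(8.36/10) = 6.854882
Te = 290 * (6.854882 - 1) = 1697.9 K

1697.9 K


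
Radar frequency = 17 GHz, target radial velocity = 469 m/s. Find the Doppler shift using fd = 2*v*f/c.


fd = 2 * 469 * 17000000000.0 / 3e8 = 53153.3 Hz

53153.3 Hz


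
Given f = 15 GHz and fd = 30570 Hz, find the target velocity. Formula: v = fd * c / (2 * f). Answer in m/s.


v = 30570 * 3e8 / (2 * 15000000000.0) = 305.7 m/s

305.7 m/s


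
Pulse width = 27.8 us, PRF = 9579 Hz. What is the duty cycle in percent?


DC = 27.8e-6 * 9579 * 100 = 26.63%

26.63%


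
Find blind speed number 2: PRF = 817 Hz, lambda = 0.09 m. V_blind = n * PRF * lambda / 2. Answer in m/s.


V_blind = 2 * 817 * 0.09 / 2 = 73.5 m/s

73.5 m/s


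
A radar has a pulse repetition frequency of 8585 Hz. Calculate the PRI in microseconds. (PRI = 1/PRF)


PRI = 1/8585 = 0.0001164822 s = 116.5 us

116.5 us


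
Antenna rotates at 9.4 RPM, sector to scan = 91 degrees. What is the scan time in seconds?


t = 91 / (9.4 * 360) * 60 = 1.61 s

1.61 s


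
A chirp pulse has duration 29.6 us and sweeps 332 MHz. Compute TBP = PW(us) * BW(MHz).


TBP = 29.6 * 332 = 9827.2

9827.2


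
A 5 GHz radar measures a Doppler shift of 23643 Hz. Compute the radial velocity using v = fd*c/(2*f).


v = 23643 * 3e8 / (2 * 5000000000.0) = 709.3 m/s

709.3 m/s


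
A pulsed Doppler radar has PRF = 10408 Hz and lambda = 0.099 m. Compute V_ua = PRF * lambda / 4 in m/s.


V_ua = 10408 * 0.099 / 4 = 257.6 m/s

257.6 m/s


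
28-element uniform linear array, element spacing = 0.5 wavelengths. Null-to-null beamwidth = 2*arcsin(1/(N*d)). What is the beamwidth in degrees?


1/(N*d) = 1/(28*0.5) = 0.071429
BW = 2*arcsin(0.071429) = 8.2 degrees

8.2 degrees


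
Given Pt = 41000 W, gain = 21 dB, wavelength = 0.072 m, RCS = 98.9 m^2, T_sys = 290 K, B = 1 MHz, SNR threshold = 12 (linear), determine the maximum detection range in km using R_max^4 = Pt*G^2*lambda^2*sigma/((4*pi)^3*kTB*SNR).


G_lin = 10^(21/10) = 125.892541
R^4 = 41000 * 125.892541^2 * 0.072^2 * 98.9 / ((4*pi)^3 * 1.38e-23 * 290 * 1000000.0 * 12)
R^4 = 3.49589e18 m^4
R_max = (3.49589e18)^(1/4) = 43240.4 m = 43.2 km

43.2 km


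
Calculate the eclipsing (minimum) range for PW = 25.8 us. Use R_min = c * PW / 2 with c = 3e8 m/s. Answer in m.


R_min = 3e8 * 25.8e-6 / 2 = 3870.0 m

3870.0 m


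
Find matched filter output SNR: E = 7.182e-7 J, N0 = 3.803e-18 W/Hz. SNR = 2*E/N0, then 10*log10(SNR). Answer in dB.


SNR_lin = 2 * 7.182e-7 / 3.803e-18 = 3.777e11
SNR_dB = 10*log10(3.777e11) = 115.8 dB

115.8 dB


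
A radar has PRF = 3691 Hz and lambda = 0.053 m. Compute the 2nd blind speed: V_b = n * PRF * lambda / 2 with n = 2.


V_blind = 2 * 3691 * 0.053 / 2 = 195.6 m/s

195.6 m/s


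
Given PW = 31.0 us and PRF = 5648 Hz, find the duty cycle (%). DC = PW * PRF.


DC = 31.0e-6 * 5648 * 100 = 17.51%

17.51%


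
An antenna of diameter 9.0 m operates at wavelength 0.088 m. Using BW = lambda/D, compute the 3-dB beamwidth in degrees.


BW_rad = 0.088 / 9.0 = 0.009778
BW_deg = 0.56 degrees

0.56 degrees


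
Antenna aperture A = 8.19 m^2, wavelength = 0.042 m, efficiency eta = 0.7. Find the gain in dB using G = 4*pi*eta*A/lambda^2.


G_linear = 4*pi*0.7*8.19/0.042^2 = 40840.7
G_dB = 10*log10(40840.7) = 46.1 dB

46.1 dB


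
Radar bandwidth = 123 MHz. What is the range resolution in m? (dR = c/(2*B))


dR = 3e8 / (2 * 123000000.0) = 1.22 m

1.22 m


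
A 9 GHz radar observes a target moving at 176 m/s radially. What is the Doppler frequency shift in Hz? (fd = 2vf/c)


fd = 2 * 176 * 9000000000.0 / 3e8 = 10560.0 Hz

10560.0 Hz


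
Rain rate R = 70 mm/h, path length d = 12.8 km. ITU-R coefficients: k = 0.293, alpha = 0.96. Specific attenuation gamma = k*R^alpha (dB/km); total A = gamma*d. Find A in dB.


gamma = 0.293 * 70^0.96 = 17.304607 dB/km
A = 17.304607 * 12.8 = 221.5 dB

221.5 dB


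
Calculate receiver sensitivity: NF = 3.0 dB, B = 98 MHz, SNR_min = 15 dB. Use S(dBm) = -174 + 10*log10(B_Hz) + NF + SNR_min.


10*log10(98000000.0) = 79.91
S = -174 + 79.91 + 3.0 + 15 = -76.1 dBm

-76.1 dBm


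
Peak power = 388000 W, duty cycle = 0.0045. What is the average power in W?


P_avg = 388000 * 0.0045 = 1746.0 W

1746.0 W


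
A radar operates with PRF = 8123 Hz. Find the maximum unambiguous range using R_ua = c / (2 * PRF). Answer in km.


R_ua = 3e8 / (2 * 8123) = 18466.1 m = 18.5 km

18.5 km


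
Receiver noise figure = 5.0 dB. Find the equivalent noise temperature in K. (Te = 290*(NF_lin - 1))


NF_lin = 10^(5.0/10) = 3.162278
Te = 290 * (3.162278 - 1) = 627.1 K

627.1 K


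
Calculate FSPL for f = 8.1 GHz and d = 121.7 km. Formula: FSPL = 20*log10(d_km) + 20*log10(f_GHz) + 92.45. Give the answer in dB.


20*log10(121.7) = 41.71
20*log10(8.1) = 18.17
FSPL = 152.3 dB

152.3 dB


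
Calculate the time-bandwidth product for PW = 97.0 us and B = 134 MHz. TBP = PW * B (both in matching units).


TBP = 97.0 * 134 = 12998.0

12998.0


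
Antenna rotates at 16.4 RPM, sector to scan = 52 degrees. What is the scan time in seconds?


t = 52 / (16.4 * 360) * 60 = 0.53 s

0.53 s


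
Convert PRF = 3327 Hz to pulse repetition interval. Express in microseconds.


PRI = 1/3327 = 0.0003005711 s = 300.6 us

300.6 us


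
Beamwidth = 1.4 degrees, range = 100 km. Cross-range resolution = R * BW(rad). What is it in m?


BW_rad = 0.02443461
CR = 100000 * 0.02443461 = 2443.5 m

2443.5 m


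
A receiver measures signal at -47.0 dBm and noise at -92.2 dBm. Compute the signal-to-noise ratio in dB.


SNR = -47.0 - (-92.2) = 45.2 dB

45.2 dB


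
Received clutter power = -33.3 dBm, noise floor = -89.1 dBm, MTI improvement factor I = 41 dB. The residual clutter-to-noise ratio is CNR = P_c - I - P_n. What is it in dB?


CNR = -33.3 - 41 - (-89.1) = 14.8 dB

14.8 dB


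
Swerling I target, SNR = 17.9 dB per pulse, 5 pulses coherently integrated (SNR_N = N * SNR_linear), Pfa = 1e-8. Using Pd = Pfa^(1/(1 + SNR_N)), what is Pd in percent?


SNR_lin = 10^(17.9/10) = 61.6595
SNR_N = 5 * 61.6595 = 308.2975
1/(1 + SNR_N) = 1/309.2975 = 0.0032331
Pd = (1e-8)^0.0032331 = 0.94218
Pd = 94.2%

94.2%


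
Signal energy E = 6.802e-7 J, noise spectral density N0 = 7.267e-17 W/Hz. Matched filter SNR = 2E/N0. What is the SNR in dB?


SNR_lin = 2 * 6.802e-7 / 7.267e-17 = 1.872e10
SNR_dB = 10*log10(1.872e10) = 102.7 dB

102.7 dB


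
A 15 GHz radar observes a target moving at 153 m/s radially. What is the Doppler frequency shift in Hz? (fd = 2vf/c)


fd = 2 * 153 * 15000000000.0 / 3e8 = 15300.0 Hz

15300.0 Hz


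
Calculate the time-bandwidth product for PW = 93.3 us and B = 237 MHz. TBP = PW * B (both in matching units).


TBP = 93.3 * 237 = 22112.1

22112.1


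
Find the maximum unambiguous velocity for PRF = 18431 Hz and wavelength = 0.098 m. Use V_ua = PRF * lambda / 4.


V_ua = 18431 * 0.098 / 4 = 451.6 m/s

451.6 m/s


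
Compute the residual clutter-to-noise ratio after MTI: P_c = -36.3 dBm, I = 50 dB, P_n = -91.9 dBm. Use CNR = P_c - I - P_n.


CNR = -36.3 - 50 - (-91.9) = 5.6 dB

5.6 dB


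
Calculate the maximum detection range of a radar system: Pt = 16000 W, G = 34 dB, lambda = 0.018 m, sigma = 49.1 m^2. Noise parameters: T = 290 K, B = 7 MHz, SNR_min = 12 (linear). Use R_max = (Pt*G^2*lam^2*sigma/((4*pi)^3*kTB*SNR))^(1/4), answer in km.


G_lin = 10^(34/10) = 2511.886432
R^4 = 16000 * 2511.886432^2 * 0.018^2 * 49.1 / ((4*pi)^3 * 1.38e-23 * 290 * 7000000.0 * 12)
R^4 = 2.40747e18 m^4
R_max = (2.40747e18)^(1/4) = 39390.4 m = 39.4 km

39.4 km


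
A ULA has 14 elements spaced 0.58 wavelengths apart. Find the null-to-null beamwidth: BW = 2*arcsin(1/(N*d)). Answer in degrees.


1/(N*d) = 1/(14*0.58) = 0.123153
BW = 2*arcsin(0.123153) = 14.1 degrees

14.1 degrees


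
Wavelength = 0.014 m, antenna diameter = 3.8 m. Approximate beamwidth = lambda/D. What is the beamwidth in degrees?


BW_rad = 0.014 / 3.8 = 0.003684
BW_deg = 0.21 degrees

0.21 degrees


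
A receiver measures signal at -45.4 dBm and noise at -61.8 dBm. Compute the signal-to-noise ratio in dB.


SNR = -45.4 - (-61.8) = 16.4 dB

16.4 dB


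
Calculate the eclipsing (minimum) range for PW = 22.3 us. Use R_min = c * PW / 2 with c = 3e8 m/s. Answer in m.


R_min = 3e8 * 22.3e-6 / 2 = 3345.0 m

3345.0 m


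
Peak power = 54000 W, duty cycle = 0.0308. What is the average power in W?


P_avg = 54000 * 0.0308 = 1663.2 W

1663.2 W


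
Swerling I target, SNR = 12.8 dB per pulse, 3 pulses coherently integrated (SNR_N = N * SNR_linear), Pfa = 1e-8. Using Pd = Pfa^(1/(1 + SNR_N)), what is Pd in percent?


SNR_lin = 10^(12.8/10) = 19.05461
SNR_N = 3 * 19.05461 = 57.16383
1/(1 + SNR_N) = 1/58.16383 = 0.0171928
Pd = (1e-8)^0.0171928 = 0.72855
Pd = 72.9%

72.9%


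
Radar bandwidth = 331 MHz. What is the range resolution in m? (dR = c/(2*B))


dR = 3e8 / (2 * 331000000.0) = 0.45 m

0.45 m


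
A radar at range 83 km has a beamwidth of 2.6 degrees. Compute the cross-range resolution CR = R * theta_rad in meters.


BW_rad = 0.045378561
CR = 83000 * 0.045378561 = 3766.4 m

3766.4 m


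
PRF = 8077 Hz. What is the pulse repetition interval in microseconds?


PRI = 1/8077 = 0.0001238083 s = 123.8 us

123.8 us


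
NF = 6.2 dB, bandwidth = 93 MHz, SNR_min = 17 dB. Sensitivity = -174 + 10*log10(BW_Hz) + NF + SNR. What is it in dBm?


10*log10(93000000.0) = 79.68
S = -174 + 79.68 + 6.2 + 17 = -71.1 dBm

-71.1 dBm


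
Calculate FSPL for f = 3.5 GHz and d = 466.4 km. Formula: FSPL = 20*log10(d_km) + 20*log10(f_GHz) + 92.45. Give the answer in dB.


20*log10(466.4) = 53.38
20*log10(3.5) = 10.88
FSPL = 156.7 dB

156.7 dB


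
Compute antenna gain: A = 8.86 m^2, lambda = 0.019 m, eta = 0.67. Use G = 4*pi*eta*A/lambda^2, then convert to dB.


G_linear = 4*pi*0.67*8.86/0.019^2 = 206638.47
G_dB = 10*log10(206638.47) = 53.2 dB

53.2 dB


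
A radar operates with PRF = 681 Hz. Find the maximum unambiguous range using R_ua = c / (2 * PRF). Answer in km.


R_ua = 3e8 / (2 * 681) = 220264.3 m = 220.3 km

220.3 km


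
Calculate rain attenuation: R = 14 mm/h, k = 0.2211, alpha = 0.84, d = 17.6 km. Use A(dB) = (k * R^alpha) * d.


gamma = 0.2211 * 14^0.84 = 2.029253 dB/km
A = 2.029253 * 17.6 = 35.71 dB

35.71 dB


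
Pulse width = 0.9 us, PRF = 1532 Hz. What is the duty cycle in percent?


DC = 0.9e-6 * 1532 * 100 = 0.14%

0.14%


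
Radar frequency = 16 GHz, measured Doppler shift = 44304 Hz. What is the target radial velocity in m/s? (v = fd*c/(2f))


v = 44304 * 3e8 / (2 * 16000000000.0) = 415.4 m/s

415.4 m/s


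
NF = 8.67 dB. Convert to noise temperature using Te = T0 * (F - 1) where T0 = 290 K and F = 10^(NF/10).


NF_lin = 10^(8.67/10) = 7.362071
Te = 290 * (7.362071 - 1) = 1845.0 K

1845.0 K


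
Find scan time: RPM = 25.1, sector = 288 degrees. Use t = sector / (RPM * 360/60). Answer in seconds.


t = 288 / (25.1 * 360) * 60 = 1.91 s

1.91 s


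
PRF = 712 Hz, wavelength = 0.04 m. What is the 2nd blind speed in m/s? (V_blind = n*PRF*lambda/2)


V_blind = 2 * 712 * 0.04 / 2 = 28.5 m/s

28.5 m/s


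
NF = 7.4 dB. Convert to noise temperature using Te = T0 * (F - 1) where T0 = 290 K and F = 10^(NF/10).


NF_lin = 10^(7.4/10) = 5.495409
Te = 290 * (5.495409 - 1) = 1303.7 K

1303.7 K


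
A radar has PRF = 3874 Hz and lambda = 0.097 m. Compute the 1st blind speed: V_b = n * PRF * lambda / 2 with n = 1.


V_blind = 1 * 3874 * 0.097 / 2 = 187.9 m/s

187.9 m/s


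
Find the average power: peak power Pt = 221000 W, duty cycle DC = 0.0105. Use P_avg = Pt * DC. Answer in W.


P_avg = 221000 * 0.0105 = 2320.5 W

2320.5 W


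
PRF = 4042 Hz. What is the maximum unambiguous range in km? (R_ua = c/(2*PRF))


R_ua = 3e8 / (2 * 4042) = 37110.3 m = 37.1 km

37.1 km


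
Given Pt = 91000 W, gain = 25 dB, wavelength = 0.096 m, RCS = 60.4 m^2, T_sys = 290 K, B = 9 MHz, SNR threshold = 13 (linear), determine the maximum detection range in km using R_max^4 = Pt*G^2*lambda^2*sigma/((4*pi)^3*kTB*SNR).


G_lin = 10^(25/10) = 316.227766
R^4 = 91000 * 316.227766^2 * 0.096^2 * 60.4 / ((4*pi)^3 * 1.38e-23 * 290 * 9000000.0 * 13)
R^4 = 5.45165e18 m^4
R_max = (5.45165e18)^(1/4) = 48320.6 m = 48.3 km

48.3 km


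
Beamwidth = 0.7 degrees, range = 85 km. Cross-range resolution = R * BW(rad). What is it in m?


BW_rad = 0.012217305
CR = 85000 * 0.012217305 = 1038.5 m

1038.5 m


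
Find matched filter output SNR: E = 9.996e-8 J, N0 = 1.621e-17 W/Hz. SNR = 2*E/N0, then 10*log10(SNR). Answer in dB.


SNR_lin = 2 * 9.996e-8 / 1.621e-17 = 1.233e10
SNR_dB = 10*log10(1.233e10) = 100.9 dB

100.9 dB


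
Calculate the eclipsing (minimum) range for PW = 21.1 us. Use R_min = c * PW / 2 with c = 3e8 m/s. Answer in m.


R_min = 3e8 * 21.1e-6 / 2 = 3165.0 m

3165.0 m


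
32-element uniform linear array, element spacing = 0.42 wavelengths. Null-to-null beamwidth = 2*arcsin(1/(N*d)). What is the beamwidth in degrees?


1/(N*d) = 1/(32*0.42) = 0.074405
BW = 2*arcsin(0.074405) = 8.5 degrees

8.5 degrees


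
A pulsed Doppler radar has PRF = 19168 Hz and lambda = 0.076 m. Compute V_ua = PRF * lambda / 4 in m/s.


V_ua = 19168 * 0.076 / 4 = 364.2 m/s

364.2 m/s


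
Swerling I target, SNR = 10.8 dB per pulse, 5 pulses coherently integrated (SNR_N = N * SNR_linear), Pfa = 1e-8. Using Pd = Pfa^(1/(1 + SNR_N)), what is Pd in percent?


SNR_lin = 10^(10.8/10) = 12.02264
SNR_N = 5 * 12.02264 = 60.1132
1/(1 + SNR_N) = 1/61.1132 = 0.0163631
Pd = (1e-8)^0.0163631 = 0.73977
Pd = 74.0%

74.0%


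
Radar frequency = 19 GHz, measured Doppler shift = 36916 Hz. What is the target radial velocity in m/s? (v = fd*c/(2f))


v = 36916 * 3e8 / (2 * 19000000000.0) = 291.4 m/s

291.4 m/s


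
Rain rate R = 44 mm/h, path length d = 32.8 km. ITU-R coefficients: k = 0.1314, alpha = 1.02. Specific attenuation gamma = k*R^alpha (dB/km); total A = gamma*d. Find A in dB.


gamma = 0.1314 * 44^1.02 = 6.236158 dB/km
A = 6.236158 * 32.8 = 204.55 dB

204.55 dB


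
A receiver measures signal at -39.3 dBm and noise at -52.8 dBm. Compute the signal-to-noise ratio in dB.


SNR = -39.3 - (-52.8) = 13.5 dB

13.5 dB


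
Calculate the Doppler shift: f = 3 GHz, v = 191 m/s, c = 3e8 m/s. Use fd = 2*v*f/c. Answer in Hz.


fd = 2 * 191 * 3000000000.0 / 3e8 = 3820.0 Hz

3820.0 Hz


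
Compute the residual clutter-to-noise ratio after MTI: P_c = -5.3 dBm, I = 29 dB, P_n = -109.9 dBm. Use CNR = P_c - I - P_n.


CNR = -5.3 - 29 - (-109.9) = 75.6 dB

75.6 dB


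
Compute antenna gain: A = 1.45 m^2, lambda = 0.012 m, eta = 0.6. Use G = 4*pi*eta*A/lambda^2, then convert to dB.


G_linear = 4*pi*0.6*1.45/0.012^2 = 75921.82
G_dB = 10*log10(75921.82) = 48.8 dB

48.8 dB


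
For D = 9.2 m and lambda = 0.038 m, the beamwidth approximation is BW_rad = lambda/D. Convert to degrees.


BW_rad = 0.038 / 9.2 = 0.00413
BW_deg = 0.24 degrees

0.24 degrees


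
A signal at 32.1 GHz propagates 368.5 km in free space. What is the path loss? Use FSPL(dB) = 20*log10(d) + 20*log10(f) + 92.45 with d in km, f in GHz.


20*log10(368.5) = 51.33
20*log10(32.1) = 30.13
FSPL = 173.9 dB

173.9 dB


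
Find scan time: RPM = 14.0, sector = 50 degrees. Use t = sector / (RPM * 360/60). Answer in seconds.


t = 50 / (14.0 * 360) * 60 = 0.6 s

0.6 s


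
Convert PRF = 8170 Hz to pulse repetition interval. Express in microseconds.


PRI = 1/8170 = 0.000122399 s = 122.4 us

122.4 us


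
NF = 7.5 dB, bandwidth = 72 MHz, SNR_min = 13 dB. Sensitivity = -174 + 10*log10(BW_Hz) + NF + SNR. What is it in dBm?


10*log10(72000000.0) = 78.57
S = -174 + 78.57 + 7.5 + 13 = -74.9 dBm

-74.9 dBm


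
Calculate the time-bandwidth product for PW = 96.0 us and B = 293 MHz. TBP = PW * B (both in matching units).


TBP = 96.0 * 293 = 28128.0

28128.0


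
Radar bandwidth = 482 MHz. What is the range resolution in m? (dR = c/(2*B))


dR = 3e8 / (2 * 482000000.0) = 0.31 m

0.31 m


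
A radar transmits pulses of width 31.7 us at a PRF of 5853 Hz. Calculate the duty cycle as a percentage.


DC = 31.7e-6 * 5853 * 100 = 18.55%

18.55%


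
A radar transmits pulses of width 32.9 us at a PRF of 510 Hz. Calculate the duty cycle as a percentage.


DC = 32.9e-6 * 510 * 100 = 1.68%

1.68%


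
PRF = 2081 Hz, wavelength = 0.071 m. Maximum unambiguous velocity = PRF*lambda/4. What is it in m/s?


V_ua = 2081 * 0.071 / 4 = 36.9 m/s

36.9 m/s


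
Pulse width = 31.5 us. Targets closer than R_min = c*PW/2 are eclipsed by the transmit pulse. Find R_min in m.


R_min = 3e8 * 31.5e-6 / 2 = 4725.0 m

4725.0 m


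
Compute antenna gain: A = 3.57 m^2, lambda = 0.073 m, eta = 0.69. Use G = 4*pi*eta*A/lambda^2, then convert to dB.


G_linear = 4*pi*0.69*3.57/0.073^2 = 5808.73
G_dB = 10*log10(5808.73) = 37.6 dB

37.6 dB


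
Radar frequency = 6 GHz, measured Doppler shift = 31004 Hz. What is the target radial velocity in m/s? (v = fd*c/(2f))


v = 31004 * 3e8 / (2 * 6000000000.0) = 775.1 m/s

775.1 m/s


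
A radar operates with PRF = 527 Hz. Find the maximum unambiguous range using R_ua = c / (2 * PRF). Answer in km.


R_ua = 3e8 / (2 * 527) = 284630.0 m = 284.6 km

284.6 km


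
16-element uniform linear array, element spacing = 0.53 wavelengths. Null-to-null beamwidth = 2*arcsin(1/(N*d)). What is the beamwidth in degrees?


1/(N*d) = 1/(16*0.53) = 0.117925
BW = 2*arcsin(0.117925) = 13.5 degrees

13.5 degrees


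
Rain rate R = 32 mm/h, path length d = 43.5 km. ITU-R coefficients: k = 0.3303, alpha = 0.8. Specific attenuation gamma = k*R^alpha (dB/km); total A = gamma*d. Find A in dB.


gamma = 0.3303 * 32^0.8 = 5.2848 dB/km
A = 5.2848 * 43.5 = 229.89 dB

229.89 dB


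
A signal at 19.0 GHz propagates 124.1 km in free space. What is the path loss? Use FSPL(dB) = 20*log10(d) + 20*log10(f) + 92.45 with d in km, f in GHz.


20*log10(124.1) = 41.88
20*log10(19.0) = 25.58
FSPL = 159.9 dB

159.9 dB


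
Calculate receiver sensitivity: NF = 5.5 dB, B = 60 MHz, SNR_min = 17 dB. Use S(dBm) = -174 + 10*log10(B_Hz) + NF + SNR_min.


10*log10(60000000.0) = 77.78
S = -174 + 77.78 + 5.5 + 17 = -73.7 dBm

-73.7 dBm


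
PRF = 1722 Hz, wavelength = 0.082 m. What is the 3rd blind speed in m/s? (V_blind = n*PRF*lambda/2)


V_blind = 3 * 1722 * 0.082 / 2 = 211.8 m/s

211.8 m/s


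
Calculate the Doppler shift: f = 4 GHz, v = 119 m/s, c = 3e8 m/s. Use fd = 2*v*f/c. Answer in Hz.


fd = 2 * 119 * 4000000000.0 / 3e8 = 3173.3 Hz

3173.3 Hz


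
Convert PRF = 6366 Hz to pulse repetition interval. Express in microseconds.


PRI = 1/6366 = 0.0001570845 s = 157.1 us

157.1 us


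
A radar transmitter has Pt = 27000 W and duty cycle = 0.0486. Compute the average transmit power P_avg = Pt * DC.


P_avg = 27000 * 0.0486 = 1312.2 W

1312.2 W


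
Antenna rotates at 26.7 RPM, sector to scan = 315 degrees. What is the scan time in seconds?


t = 315 / (26.7 * 360) * 60 = 1.97 s

1.97 s


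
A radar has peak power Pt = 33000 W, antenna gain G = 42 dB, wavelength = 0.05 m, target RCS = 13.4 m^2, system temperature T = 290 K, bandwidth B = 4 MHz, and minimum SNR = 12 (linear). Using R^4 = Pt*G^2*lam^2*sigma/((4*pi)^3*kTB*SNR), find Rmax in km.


G_lin = 10^(42/10) = 15848.931925
R^4 = 33000 * 15848.931925^2 * 0.05^2 * 13.4 / ((4*pi)^3 * 1.38e-23 * 290 * 4000000.0 * 12)
R^4 = 7.28469e20 m^4
R_max = (7.28469e20)^(1/4) = 164286.8 m = 164.3 km

164.3 km


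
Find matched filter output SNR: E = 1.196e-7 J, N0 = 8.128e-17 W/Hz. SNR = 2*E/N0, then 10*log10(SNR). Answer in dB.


SNR_lin = 2 * 1.196e-7 / 8.128e-17 = 2.943e9
SNR_dB = 10*log10(2.943e9) = 94.7 dB

94.7 dB


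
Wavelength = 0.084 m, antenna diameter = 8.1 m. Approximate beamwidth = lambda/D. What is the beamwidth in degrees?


BW_rad = 0.084 / 8.1 = 0.01037
BW_deg = 0.59 degrees

0.59 degrees


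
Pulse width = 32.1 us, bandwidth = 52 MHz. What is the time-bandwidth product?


TBP = 32.1 * 52 = 1669.2

1669.2


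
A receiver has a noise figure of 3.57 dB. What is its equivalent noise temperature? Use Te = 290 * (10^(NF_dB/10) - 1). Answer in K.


NF_lin = 10^(3.57/10) = 2.275097
Te = 290 * (2.275097 - 1) = 369.8 K

369.8 K


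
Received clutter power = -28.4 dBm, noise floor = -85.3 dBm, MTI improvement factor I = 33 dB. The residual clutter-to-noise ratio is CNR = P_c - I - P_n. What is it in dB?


CNR = -28.4 - 33 - (-85.3) = 23.9 dB

23.9 dB


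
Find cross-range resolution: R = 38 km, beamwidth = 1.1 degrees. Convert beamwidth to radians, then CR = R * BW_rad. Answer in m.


BW_rad = 0.019198622
CR = 38000 * 0.019198622 = 729.5 m

729.5 m


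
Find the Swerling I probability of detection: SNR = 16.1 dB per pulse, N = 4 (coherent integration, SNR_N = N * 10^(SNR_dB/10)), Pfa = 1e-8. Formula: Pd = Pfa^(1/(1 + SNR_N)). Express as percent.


SNR_lin = 10^(16.1/10) = 40.73803
SNR_N = 4 * 40.73803 = 162.95212
1/(1 + SNR_N) = 1/163.95212 = 0.0060993
Pd = (1e-8)^0.0060993 = 0.89373
Pd = 89.4%

89.4%
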